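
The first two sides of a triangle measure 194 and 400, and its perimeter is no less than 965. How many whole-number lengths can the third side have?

Triangle inequality: 206 < x < 594. Perimeter ≥ 965 gives x ≥ 965 − 194 − 400 = 371.
So 371 ≤ x < 594; integers 371 through 593: 223 values.

223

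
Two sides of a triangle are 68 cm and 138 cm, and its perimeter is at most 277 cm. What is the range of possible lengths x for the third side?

70 < x ≤ 71

Triangle inequality alone gives 70 < x < 206.
The perimeter condition gives x ≤ 277 − 68 − 138 = 71.
Intersecting the two: 70 < x ≤ 71.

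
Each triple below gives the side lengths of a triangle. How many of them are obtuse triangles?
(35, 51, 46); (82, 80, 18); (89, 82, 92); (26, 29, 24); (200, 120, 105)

(35,51,46): 35²+46² = 3341 > 2601 = 51² → acute
(82,80,18): 18²+80² = 6724 = 82² → right
(89,82,92): 82²+89² = 14645 > 8464 = 92² → acute
(26,29,24): 24²+26² = 1252 > 841 = 29² → acute
(200,120,105): 105²+120² = 25425 < 40000 = 200² → obtuse
1 of the 5 is obtuse.

1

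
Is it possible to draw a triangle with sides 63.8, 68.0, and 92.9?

Yes

The longest side is 92.9, and the other two sum to 131.8.
Since 131.8 > 92.9, the triangle inequality holds.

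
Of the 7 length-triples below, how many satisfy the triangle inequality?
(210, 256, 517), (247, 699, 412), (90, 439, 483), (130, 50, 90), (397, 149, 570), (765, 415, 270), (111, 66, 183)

(210,256,517): 210+256 ≤ 517 → not valid
(247,412,699): 247+412 ≤ 699 → not valid
(90,439,483): 90+439 > 483 → valid
(50,90,130): 50+90 > 130 → valid
(149,397,570): 149+397 ≤ 570 → not valid
(270,415,765): 270+415 ≤ 765 → not valid
(66,111,183): 66+111 ≤ 183 → not valid
2 of the 7 triples form a triangle.

2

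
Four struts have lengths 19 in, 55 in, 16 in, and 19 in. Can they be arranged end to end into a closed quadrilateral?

For a quadrilateral, each side must be shorter than the sum of the others.
Here the longest side is 55, but the remaining 3 sides sum to only 54.

No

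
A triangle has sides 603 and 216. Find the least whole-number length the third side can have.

The third side must be strictly greater than |603 − 216| = 387.
The smallest integer above 387 is 388.

388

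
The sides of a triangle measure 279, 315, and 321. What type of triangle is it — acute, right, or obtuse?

Compare the square of the longest side to the sum of squares of the other two: 279² + 315² = 177066 > 103041 = 321².

acute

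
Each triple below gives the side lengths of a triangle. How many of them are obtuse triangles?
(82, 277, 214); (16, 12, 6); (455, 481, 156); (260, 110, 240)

(82,277,214): 82²+214² = 52520 < 76729 = 277² → obtuse
(16,12,6): 6²+12² = 180 < 256 = 16² → obtuse
(455,481,156): 156²+455² = 231361 = 481² → right
(260,110,240): 110²+240² = 69700 > 67600 = 260² → acute
2 of the 4 are obtuse.

2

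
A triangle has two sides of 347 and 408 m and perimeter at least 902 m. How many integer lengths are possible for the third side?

608

Triangle inequality: 61 < x < 755. Perimeter ≥ 902 gives x ≥ 902 − 347 − 408 = 147.
So 147 ≤ x < 755; integers 147 through 754: 608 values.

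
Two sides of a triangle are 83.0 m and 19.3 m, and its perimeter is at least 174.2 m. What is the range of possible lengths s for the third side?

71.9 ≤ s < 102.3 m

Triangle inequality alone gives 63.7 < s < 102.3.
The perimeter condition gives s ≥ 174.2 − 83.0 − 19.3 = 71.9.
Intersecting the two: 71.9 ≤ s < 102.3.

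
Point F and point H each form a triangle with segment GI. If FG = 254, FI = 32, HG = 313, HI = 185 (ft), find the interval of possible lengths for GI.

From triangle FGI: |254 − 32| < GI < 254 + 32, i.e. 222 < GI < 286.
From triangle HGI: 128 < GI < 498.
Both must hold, so GI lies in the intersection.

222 < GI < 286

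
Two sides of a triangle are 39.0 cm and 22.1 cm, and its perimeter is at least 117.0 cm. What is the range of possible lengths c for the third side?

Triangle inequality alone gives 16.9 < c < 61.1.
The perimeter condition gives c ≥ 117.0 − 39.0 − 22.1 = 55.9.
Intersecting the two: 55.9 ≤ c < 61.1.

55.9 ≤ c < 61.1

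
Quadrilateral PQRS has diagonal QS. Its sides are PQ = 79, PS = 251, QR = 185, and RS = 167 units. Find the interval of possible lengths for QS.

172 < QS < 330

From triangle PQS: |79 − 251| < QS < 79 + 251, i.e. 172 < QS < 330.
From triangle RQS: 18 < QS < 352.
Both must hold, so QS lies in the intersection.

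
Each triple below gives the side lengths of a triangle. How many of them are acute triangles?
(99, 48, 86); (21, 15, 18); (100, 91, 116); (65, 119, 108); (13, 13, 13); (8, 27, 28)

(99,48,86): 48²+86² = 9700 < 9801 = 99² → obtuse
(21,15,18): 15²+18² = 549 > 441 = 21² → acute
(100,91,116): 91²+100² = 18281 > 13456 = 116² → acute
(65,119,108): 65²+108² = 15889 > 14161 = 119² → acute
(13,13,13): 13²+13² = 338 > 169 = 13² → acute
(8,27,28): 8²+27² = 793 > 784 = 28² → acute
5 of the 6 are acute.

5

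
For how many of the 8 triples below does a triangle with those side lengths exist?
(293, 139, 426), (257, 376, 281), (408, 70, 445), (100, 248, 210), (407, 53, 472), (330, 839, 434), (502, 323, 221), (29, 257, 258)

(139,293,426): 139+293 > 426 → valid
(257,281,376): 257+281 > 376 → valid
(70,408,445): 70+408 > 445 → valid
(100,210,248): 100+210 > 248 → valid
(53,407,472): 53+407 ≤ 472 → not valid
(330,434,839): 330+434 ≤ 839 → not valid
(221,323,502): 221+323 > 502 → valid
(29,257,258): 29+257 > 258 → valid
6 of the 8 triples form a triangle.

6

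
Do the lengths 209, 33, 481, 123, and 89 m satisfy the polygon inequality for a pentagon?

For a pentagon, each side must be shorter than the sum of the others.
Here the longest side is 481, but the remaining 4 sides sum to only 454.

No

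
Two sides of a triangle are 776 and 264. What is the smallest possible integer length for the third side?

513

The third side must be strictly greater than |776 − 264| = 512.
The smallest integer above 512 is 513.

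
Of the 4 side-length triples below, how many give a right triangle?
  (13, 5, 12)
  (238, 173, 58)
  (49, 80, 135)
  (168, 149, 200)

(13,5,12): 5²+12² = 169 = 13² → right
(238,173,58): 58+173 ≤ 238, not a triangle
(49,80,135): 49+80 ≤ 135, not a triangle
(168,149,200): 149²+168² = 50425 > 40000 = 200² → acute
1 of the 4 is right.

1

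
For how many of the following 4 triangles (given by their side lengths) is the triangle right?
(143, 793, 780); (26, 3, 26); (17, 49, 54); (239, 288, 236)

1

(143,793,780): 143²+780² = 628849 = 793² → right
(26,3,26): 3²+26² = 685 > 676 = 26² → acute
(17,49,54): 17²+49² = 2690 < 2916 = 54² → obtuse
(239,288,236): 236²+239² = 112817 > 82944 = 288² → acute
1 of the 4 is right.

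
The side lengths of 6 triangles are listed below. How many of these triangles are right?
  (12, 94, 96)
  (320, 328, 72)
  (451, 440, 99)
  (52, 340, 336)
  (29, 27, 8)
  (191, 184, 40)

(12,94,96): 12²+94² = 8980 < 9216 = 96² → obtuse
(320,328,72): 72²+320² = 107584 = 328² → right
(451,440,99): 99²+440² = 203401 = 451² → right
(52,340,336): 52²+336² = 115600 = 340² → right
(29,27,8): 8²+27² = 793 < 841 = 29² → obtuse
(191,184,40): 40²+184² = 35456 < 36481 = 191² → obtuse
3 of the 6 are right.

3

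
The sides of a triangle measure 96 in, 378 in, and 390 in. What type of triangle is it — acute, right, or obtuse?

right

Compare the square of the longest side to the sum of squares of the other two: 96² + 378² = 152100 = 390².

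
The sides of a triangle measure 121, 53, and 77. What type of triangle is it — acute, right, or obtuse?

Compare the square of the longest side to the sum of squares of the other two: 53² + 77² = 8738 < 14641 = 121².

obtuse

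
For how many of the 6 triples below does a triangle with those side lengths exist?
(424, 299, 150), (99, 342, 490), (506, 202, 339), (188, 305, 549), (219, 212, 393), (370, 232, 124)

3

(150,299,424): 150+299 > 424 → valid
(99,342,490): 99+342 ≤ 490 → not valid
(202,339,506): 202+339 > 506 → valid
(188,305,549): 188+305 ≤ 549 → not valid
(212,219,393): 212+219 > 393 → valid
(124,232,370): 124+232 ≤ 370 → not valid
3 of the 6 triples form a triangle.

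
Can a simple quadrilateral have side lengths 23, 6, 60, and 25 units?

For a quadrilateral, each side must be shorter than the sum of the others.
Here the longest side is 60, but the remaining 3 sides sum to only 54.

No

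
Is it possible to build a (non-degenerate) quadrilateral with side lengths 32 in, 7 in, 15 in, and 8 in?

For a quadrilateral, each side must be shorter than the sum of the others.
Here the longest side is 32, but the remaining 3 sides sum to only 30.

No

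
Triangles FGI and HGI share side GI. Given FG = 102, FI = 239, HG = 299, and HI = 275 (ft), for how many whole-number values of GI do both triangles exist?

203

From triangle FGI: 137 < GI < 341.
From triangle HGI: 24 < GI < 574.
Intersection: 137 < GI < 341, so integers 138 through 340: 203 values.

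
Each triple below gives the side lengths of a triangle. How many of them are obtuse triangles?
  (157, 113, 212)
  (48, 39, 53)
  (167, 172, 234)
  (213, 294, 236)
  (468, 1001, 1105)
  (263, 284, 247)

1

(157,113,212): 113²+157² = 37418 < 44944 = 212² → obtuse
(48,39,53): 39²+48² = 3825 > 2809 = 53² → acute
(167,172,234): 167²+172² = 57473 > 54756 = 234² → acute
(213,294,236): 213²+236² = 101065 > 86436 = 294² → acute
(468,1001,1105): 468²+1001² = 1221025 = 1105² → right
(263,284,247): 247²+263² = 130178 > 80656 = 284² → acute
1 of the 6 is obtuse.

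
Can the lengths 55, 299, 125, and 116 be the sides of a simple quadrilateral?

For a quadrilateral, each side must be shorter than the sum of the others.
Here the longest side is 299, but the remaining 3 sides sum to only 296.

No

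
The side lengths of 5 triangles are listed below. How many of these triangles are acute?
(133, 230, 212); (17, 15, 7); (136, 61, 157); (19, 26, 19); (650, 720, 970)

2

(133,230,212): 133²+212² = 62633 > 52900 = 230² → acute
(17,15,7): 7²+15² = 274 < 289 = 17² → obtuse
(136,61,157): 61²+136² = 22217 < 24649 = 157² → obtuse
(19,26,19): 19²+19² = 722 > 676 = 26² → acute
(650,720,970): 650²+720² = 940900 = 970² → right
2 of the 5 are acute.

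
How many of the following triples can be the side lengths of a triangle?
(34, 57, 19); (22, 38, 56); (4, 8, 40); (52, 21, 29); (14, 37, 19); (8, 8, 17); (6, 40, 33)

1

(19,34,57): 19+34 ≤ 57 → not valid
(22,38,56): 22+38 > 56 → valid
(4,8,40): 4+8 ≤ 40 → not valid
(21,29,52): 21+29 ≤ 52 → not valid
(14,19,37): 14+19 ≤ 37 → not valid
(8,8,17): 8+8 ≤ 17 → not valid
(6,33,40): 6+33 ≤ 40 → not valid
1 of the 7 triples forms a triangle.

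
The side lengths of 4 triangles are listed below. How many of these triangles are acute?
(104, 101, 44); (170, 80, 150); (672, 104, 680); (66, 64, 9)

1

(104,101,44): 44²+101² = 12137 > 10816 = 104² → acute
(170,80,150): 80²+150² = 28900 = 170² → right
(672,104,680): 104²+672² = 462400 = 680² → right
(66,64,9): 9²+64² = 4177 < 4356 = 66² → obtuse
1 of the 4 is acute.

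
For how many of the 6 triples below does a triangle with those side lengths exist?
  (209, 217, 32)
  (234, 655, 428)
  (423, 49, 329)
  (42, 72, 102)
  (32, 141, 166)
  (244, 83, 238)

5

(32,209,217): 32+209 > 217 → valid
(234,428,655): 234+428 > 655 → valid
(49,329,423): 49+329 ≤ 423 → not valid
(42,72,102): 42+72 > 102 → valid
(32,141,166): 32+141 > 166 → valid
(83,238,244): 83+238 > 244 → valid
5 of the 6 triples form a triangle.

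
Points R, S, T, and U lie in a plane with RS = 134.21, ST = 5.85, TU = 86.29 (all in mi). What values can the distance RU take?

42.07 ≤ RU ≤ 226.35 mi

The maximum is all hops collinear in one direction: 134.21 + 5.85 + 86.29 = 226.35.
The longest hop is 134.21; the others sum to 92.14. Folding the others back against it leaves at least 134.21 − 92.14 = 42.07.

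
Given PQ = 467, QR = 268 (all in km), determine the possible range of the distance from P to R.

By the triangle inequality, |467 − 268| ≤ PR ≤ 467 + 268.

199 ≤ PR ≤ 735 km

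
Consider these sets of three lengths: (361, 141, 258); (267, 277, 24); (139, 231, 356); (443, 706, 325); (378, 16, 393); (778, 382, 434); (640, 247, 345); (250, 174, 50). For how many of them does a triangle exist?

6

(141,258,361): 141+258 > 361 → valid
(24,267,277): 24+267 > 277 → valid
(139,231,356): 139+231 > 356 → valid
(325,443,706): 325+443 > 706 → valid
(16,378,393): 16+378 > 393 → valid
(382,434,778): 382+434 > 778 → valid
(247,345,640): 247+345 ≤ 640 → not valid
(50,174,250): 50+174 ≤ 250 → not valid
6 of the 8 triples form a triangle.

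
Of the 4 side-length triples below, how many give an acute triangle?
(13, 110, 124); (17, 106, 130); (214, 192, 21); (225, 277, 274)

(13,110,124): 13+110 ≤ 124, not a triangle
(17,106,130): 17+106 ≤ 130, not a triangle
(214,192,21): 21+192 ≤ 214, not a triangle
(225,277,274): 225²+274² = 125701 > 76729 = 277² → acute
1 of the 4 is acute.

1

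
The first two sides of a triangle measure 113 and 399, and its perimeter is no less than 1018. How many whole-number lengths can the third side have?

6

Triangle inequality: 286 < x < 512. Perimeter ≥ 1018 gives x ≥ 1018 − 113 − 399 = 506.
So 506 ≤ x < 512; integers 506 through 511: 6 values.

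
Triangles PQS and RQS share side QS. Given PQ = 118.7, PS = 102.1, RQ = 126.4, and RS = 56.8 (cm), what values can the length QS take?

69.6 < QS < 183.2

From triangle PQS: |118.7 − 102.1| < QS < 118.7 + 102.1, i.e. 16.6 < QS < 220.8.
From triangle RQS: 69.6 < QS < 183.2.
Both must hold, so QS lies in the intersection.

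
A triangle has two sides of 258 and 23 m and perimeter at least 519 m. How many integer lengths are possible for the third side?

Triangle inequality: 235 < x < 281. Perimeter ≥ 519 gives x ≥ 519 − 258 − 23 = 238.
So 238 ≤ x < 281; integers 238 through 280: 43 values.

43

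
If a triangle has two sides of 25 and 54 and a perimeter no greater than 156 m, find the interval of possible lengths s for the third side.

Triangle inequality alone gives 29 < s < 79.
The perimeter condition gives s ≤ 156 − 25 − 54 = 77.
Intersecting the two: 29 < s ≤ 77.

29 < s ≤ 77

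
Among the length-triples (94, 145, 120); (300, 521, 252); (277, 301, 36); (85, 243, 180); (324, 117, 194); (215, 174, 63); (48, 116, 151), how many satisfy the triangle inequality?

(94,120,145): 94+120 > 145 → valid
(252,300,521): 252+300 > 521 → valid
(36,277,301): 36+277 > 301 → valid
(85,180,243): 85+180 > 243 → valid
(117,194,324): 117+194 ≤ 324 → not valid
(63,174,215): 63+174 > 215 → valid
(48,116,151): 48+116 > 151 → valid
6 of the 7 triples form a triangle.

6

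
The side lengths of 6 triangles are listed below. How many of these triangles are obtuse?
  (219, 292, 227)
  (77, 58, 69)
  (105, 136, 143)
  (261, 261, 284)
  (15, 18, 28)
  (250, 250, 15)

(219,292,227): 219²+227² = 99490 > 85264 = 292² → acute
(77,58,69): 58²+69² = 8125 > 5929 = 77² → acute
(105,136,143): 105²+136² = 29521 > 20449 = 143² → acute
(261,261,284): 261²+261² = 136242 > 80656 = 284² → acute
(15,18,28): 15²+18² = 549 < 784 = 28² → obtuse
(250,250,15): 15²+250² = 62725 > 62500 = 250² → acute
1 of the 6 is obtuse.

1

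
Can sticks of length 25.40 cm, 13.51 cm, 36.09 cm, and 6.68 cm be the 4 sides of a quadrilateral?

A quadrilateral exists iff every side is shorter than the sum of the others — equivalently, the longest side is less than the sum of the rest.
Longest side 36.09 < 45.59 (sum of the remaining 3), so yes.

Yes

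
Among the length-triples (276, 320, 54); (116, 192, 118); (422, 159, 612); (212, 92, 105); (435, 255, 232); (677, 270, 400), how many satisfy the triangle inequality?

(54,276,320): 54+276 > 320 → valid
(116,118,192): 116+118 > 192 → valid
(159,422,612): 159+422 ≤ 612 → not valid
(92,105,212): 92+105 ≤ 212 → not valid
(232,255,435): 232+255 > 435 → valid
(270,400,677): 270+400 ≤ 677 → not valid
3 of the 6 triples form a triangle.

3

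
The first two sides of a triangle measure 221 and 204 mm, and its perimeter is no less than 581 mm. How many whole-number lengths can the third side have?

269

Triangle inequality: 17 < x < 425. Perimeter ≥ 581 gives x ≥ 581 − 221 − 204 = 156.
So 156 ≤ x < 425; integers 156 through 424: 269 values.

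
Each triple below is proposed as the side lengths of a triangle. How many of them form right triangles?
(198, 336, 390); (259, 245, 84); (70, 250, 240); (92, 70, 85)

(198,336,390): 198²+336² = 152100 = 390² → right
(259,245,84): 84²+245² = 67081 = 259² → right
(70,250,240): 70²+240² = 62500 = 250² → right
(92,70,85): 70²+85² = 12125 > 8464 = 92² → acute
3 of the 4 are right.

3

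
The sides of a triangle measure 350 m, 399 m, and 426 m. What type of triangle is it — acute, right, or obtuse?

Compare the square of the longest side to the sum of squares of the other two: 350² + 399² = 281701 > 181476 = 426².

acute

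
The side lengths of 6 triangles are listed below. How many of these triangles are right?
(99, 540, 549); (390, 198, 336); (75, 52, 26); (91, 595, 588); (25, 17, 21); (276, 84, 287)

3

(99,540,549): 99²+540² = 301401 = 549² → right
(390,198,336): 198²+336² = 152100 = 390² → right
(75,52,26): 26²+52² = 3380 < 5625 = 75² → obtuse
(91,595,588): 91²+588² = 354025 = 595² → right
(25,17,21): 17²+21² = 730 > 625 = 25² → acute
(276,84,287): 84²+276² = 83232 > 82369 = 287² → acute
3 of the 6 are right.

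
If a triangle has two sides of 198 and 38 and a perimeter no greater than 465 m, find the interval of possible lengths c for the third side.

Triangle inequality alone gives 160 < c < 236.
The perimeter condition gives c ≤ 465 − 198 − 38 = 229.
Intersecting the two: 160 < c ≤ 229.

160 < c ≤ 229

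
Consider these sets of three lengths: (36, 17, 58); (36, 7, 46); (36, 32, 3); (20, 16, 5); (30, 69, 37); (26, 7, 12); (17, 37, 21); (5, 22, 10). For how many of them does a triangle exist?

2

(17,36,58): 17+36 ≤ 58 → not valid
(7,36,46): 7+36 ≤ 46 → not valid
(3,32,36): 3+32 ≤ 36 → not valid
(5,16,20): 5+16 > 20 → valid
(30,37,69): 30+37 ≤ 69 → not valid
(7,12,26): 7+12 ≤ 26 → not valid
(17,21,37): 17+21 > 37 → valid
(5,10,22): 5+10 ≤ 22 → not valid
2 of the 8 triples form a triangle.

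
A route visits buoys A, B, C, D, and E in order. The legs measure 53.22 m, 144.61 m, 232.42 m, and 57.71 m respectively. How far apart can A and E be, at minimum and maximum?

0 ≤ AE ≤ 487.96 m

The maximum is all hops collinear in one direction: 53.22 + 144.61 + 232.42 + 57.71 = 487.96.
The longest hop is 232.42; the others sum to 255.54. Since 232.42 ≤ 255.54, the path can fold back on itself completely, so the minimum distance is 0.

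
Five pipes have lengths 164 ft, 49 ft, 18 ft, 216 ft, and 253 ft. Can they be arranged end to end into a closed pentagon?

Yes

A pentagon exists iff every side is shorter than the sum of the others — equivalently, the longest side is less than the sum of the rest.
Longest side 253 < 447 (sum of the remaining 4), so yes.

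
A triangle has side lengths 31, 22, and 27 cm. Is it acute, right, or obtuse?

Compare the square of the longest side to the sum of squares of the other two: 22² + 27² = 1213 > 961 = 31².

acute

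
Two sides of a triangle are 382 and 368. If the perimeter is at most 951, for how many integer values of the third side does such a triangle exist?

187

Triangle inequality: 14 < x < 750. Perimeter ≤ 951 gives x ≤ 951 − 382 − 368 = 201.
So 14 < x ≤ 201; integers 15 through 201: 187 values.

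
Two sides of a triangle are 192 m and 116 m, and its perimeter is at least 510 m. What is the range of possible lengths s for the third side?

Triangle inequality alone gives 76 < s < 308.
The perimeter condition gives s ≥ 510 − 192 − 116 = 202.
Intersecting the two: 202 ≤ s < 308.

202 ≤ s < 308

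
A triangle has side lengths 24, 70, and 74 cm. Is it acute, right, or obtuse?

Compare the square of the longest side to the sum of squares of the other two: 24² + 70² = 5476 = 74².

right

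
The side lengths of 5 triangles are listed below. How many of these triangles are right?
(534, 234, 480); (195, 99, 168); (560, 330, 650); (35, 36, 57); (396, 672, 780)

(534,234,480): 234²+480² = 285156 = 534² → right
(195,99,168): 99²+168² = 38025 = 195² → right
(560,330,650): 330²+560² = 422500 = 650² → right
(35,36,57): 35²+36² = 2521 < 3249 = 57² → obtuse
(396,672,780): 396²+672² = 608400 = 780² → right
4 of the 5 are right.

4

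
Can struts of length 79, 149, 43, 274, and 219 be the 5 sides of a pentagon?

Yes

A pentagon exists iff every side is shorter than the sum of the others — equivalently, the longest side is less than the sum of the rest.
Longest side 274 < 490 (sum of the remaining 4), so yes.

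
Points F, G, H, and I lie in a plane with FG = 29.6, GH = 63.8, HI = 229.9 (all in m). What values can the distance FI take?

136.5 ≤ FI ≤ 323.3 m

The maximum is all hops collinear in one direction: 29.6 + 63.8 + 229.9 = 323.3.
The longest hop is 229.9; the others sum to 93.4. Folding the others back against it leaves at least 229.9 − 93.4 = 136.5.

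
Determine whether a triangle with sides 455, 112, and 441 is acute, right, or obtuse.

Compare the square of the longest side to the sum of squares of the other two: 112² + 441² = 207025 = 455².

right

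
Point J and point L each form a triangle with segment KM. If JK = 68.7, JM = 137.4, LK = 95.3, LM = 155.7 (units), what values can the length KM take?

From triangle JKM: |68.7 − 137.4| < KM < 68.7 + 137.4, i.e. 68.7 < KM < 206.1.
From triangle LKM: 60.4 < KM < 251.0.
Both must hold, so KM lies in the intersection.

68.7 < KM < 206.1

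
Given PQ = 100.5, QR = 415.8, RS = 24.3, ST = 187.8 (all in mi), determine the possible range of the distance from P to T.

The maximum is all hops collinear in one direction: 100.5 + 415.8 + 24.3 + 187.8 = 728.4.
The longest hop is 415.8; the others sum to 312.6. Folding the others back against it leaves at least 415.8 − 312.6 = 103.2.

103.2 ≤ PT ≤ 728.4 mi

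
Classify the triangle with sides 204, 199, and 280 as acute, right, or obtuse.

Compare the square of the longest side to the sum of squares of the other two: 199² + 204² = 81217 > 78400 = 280².

acute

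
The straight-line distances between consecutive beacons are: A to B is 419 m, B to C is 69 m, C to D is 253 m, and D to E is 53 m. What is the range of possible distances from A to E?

44 ≤ AE ≤ 794 m

The maximum is all hops collinear in one direction: 419 + 69 + 253 + 53 = 794.
The longest hop is 419; the others sum to 375. Folding the others back against it leaves at least 419 − 375 = 44.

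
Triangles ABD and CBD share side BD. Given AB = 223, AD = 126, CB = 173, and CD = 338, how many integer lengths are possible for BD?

183

From triangle ABD: 97 < BD < 349.
From triangle CBD: 165 < BD < 511.
Intersection: 165 < BD < 349, so integers 166 through 348: 183 values.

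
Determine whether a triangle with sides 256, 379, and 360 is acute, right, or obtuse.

acute

Compare the square of the longest side to the sum of squares of the other two: 256² + 360² = 195136 > 143641 = 379².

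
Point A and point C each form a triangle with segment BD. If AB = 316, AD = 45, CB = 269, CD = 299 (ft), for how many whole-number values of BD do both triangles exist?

From triangle ABD: 271 < BD < 361.
From triangle CBD: 30 < BD < 568.
Intersection: 271 < BD < 361, so integers 272 through 360: 89 values.

89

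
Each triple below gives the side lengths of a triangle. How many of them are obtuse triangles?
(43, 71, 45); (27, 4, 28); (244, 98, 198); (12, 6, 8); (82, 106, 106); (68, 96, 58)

5

(43,71,45): 43²+45² = 3874 < 5041 = 71² → obtuse
(27,4,28): 4²+27² = 745 < 784 = 28² → obtuse
(244,98,198): 98²+198² = 48808 < 59536 = 244² → obtuse
(12,6,8): 6²+8² = 100 < 144 = 12² → obtuse
(82,106,106): 82²+106² = 17960 > 11236 = 106² → acute
(68,96,58): 58²+68² = 7988 < 9216 = 96² → obtuse
5 of the 6 are obtuse.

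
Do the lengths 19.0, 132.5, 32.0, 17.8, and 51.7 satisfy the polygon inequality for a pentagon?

For a pentagon, each side must be shorter than the sum of the others.
Here the longest side is 132.5, but the remaining 4 sides sum to only 120.5.

No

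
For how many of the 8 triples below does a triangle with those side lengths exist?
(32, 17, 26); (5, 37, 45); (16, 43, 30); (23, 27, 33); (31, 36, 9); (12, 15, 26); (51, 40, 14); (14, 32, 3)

6

(17,26,32): 17+26 > 32 → valid
(5,37,45): 5+37 ≤ 45 → not valid
(16,30,43): 16+30 > 43 → valid
(23,27,33): 23+27 > 33 → valid
(9,31,36): 9+31 > 36 → valid
(12,15,26): 12+15 > 26 → valid
(14,40,51): 14+40 > 51 → valid
(3,14,32): 3+14 ≤ 32 → not valid
6 of the 8 triples form a triangle.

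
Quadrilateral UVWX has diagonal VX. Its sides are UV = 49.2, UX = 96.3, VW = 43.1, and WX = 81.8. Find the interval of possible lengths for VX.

47.1 < VX < 124.9

From triangle UVX: |49.2 − 96.3| < VX < 49.2 + 96.3, i.e. 47.1 < VX < 145.5.
From triangle WVX: 38.7 < VX < 124.9.
Both must hold, so VX lies in the intersection.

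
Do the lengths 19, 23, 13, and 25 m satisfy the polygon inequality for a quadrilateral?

A quadrilateral exists iff every side is shorter than the sum of the others — equivalently, the longest side is less than the sum of the rest.
Longest side 25 < 55 (sum of the remaining 3), so yes.

Yes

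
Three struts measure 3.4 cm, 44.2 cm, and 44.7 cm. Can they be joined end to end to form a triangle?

The longest side is 44.7, and the other two sum to 47.6.
Since 47.6 > 44.7, the triangle inequality holds.

Yes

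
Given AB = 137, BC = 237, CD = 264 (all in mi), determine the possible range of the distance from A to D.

The maximum is all hops collinear in one direction: 137 + 237 + 264 = 638.
The longest hop is 264; the others sum to 374. Since 264 ≤ 374, the path can fold back on itself completely, so the minimum distance is 0.

0 ≤ AD ≤ 638 mi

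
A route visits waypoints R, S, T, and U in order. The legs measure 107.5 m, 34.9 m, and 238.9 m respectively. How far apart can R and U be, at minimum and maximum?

96.5 ≤ RU ≤ 381.3 m

The maximum is all hops collinear in one direction: 107.5 + 34.9 + 238.9 = 381.3.
The longest hop is 238.9; the others sum to 142.4. Folding the others back against it leaves at least 238.9 − 142.4 = 96.5.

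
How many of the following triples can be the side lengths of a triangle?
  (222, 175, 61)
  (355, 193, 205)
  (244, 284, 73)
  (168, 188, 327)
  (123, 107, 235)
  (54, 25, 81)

(61,175,222): 61+175 > 222 → valid
(193,205,355): 193+205 > 355 → valid
(73,244,284): 73+244 > 284 → valid
(168,188,327): 168+188 > 327 → valid
(107,123,235): 107+123 ≤ 235 → not valid
(25,54,81): 25+54 ≤ 81 → not valid
4 of the 6 triples form a triangle.

4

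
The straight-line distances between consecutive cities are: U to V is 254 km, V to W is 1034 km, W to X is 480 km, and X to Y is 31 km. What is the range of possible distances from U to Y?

269 ≤ UY ≤ 1799 km

The maximum is all hops collinear in one direction: 254 + 1034 + 480 + 31 = 1799.
The longest hop is 1034; the others sum to 765. Folding the others back against it leaves at least 1034 − 765 = 269.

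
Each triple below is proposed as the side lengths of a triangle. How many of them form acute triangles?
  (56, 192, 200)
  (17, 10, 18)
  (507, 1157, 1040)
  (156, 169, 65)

1

(56,192,200): 56²+192² = 40000 = 200² → right
(17,10,18): 10²+17² = 389 > 324 = 18² → acute
(507,1157,1040): 507²+1040² = 1338649 = 1157² → right
(156,169,65): 65²+156² = 28561 = 169² → right
1 of the 4 is acute.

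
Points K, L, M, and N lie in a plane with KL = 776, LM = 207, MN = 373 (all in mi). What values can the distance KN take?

The maximum is all hops collinear in one direction: 776 + 207 + 373 = 1356.
The longest hop is 776; the others sum to 580. Folding the others back against it leaves at least 776 − 580 = 196.

196 ≤ KN ≤ 1356 mi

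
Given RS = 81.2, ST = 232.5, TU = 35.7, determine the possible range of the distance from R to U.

The maximum is all hops collinear in one direction: 81.2 + 232.5 + 35.7 = 349.4.
The longest hop is 232.5; the others sum to 116.9. Folding the others back against it leaves at least 232.5 − 116.9 = 115.6.

115.6 ≤ RU ≤ 349.4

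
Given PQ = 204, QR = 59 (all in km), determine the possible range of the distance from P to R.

By the triangle inequality, |204 − 59| ≤ PR ≤ 204 + 59.

145 ≤ PR ≤ 263 km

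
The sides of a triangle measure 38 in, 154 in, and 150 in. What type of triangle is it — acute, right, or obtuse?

acute

Compare the square of the longest side to the sum of squares of the other two: 38² + 150² = 23944 > 23716 = 154².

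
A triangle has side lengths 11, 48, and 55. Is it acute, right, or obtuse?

obtuse

Compare the square of the longest side to the sum of squares of the other two: 11² + 48² = 2425 < 3025 = 55².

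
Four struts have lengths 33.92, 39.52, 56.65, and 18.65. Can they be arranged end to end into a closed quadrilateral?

A quadrilateral exists iff every side is shorter than the sum of the others — equivalently, the longest side is less than the sum of the rest.
Longest side 56.65 < 92.09 (sum of the remaining 3), so yes.

Yes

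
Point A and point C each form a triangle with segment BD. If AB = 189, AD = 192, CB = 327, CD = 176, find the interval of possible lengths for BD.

151 < BD < 381

From triangle ABD: |189 − 192| < BD < 189 + 192, i.e. 3 < BD < 381.
From triangle CBD: 151 < BD < 503.
Both must hold, so BD lies in the intersection.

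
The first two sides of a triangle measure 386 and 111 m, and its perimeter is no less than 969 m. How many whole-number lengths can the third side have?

Triangle inequality: 275 < x < 497. Perimeter ≥ 969 gives x ≥ 969 − 386 − 111 = 472.
So 472 ≤ x < 497; integers 472 through 496: 25 values.

25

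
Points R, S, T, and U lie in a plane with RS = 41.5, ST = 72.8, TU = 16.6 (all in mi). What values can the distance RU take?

14.7 ≤ RU ≤ 130.9 mi

The maximum is all hops collinear in one direction: 41.5 + 72.8 + 16.6 = 130.9.
The longest hop is 72.8; the others sum to 58.1. Folding the others back against it leaves at least 72.8 − 58.1 = 14.7.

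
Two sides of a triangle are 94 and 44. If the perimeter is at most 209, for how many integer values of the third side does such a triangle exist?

21

Triangle inequality: 50 < x < 138. Perimeter ≤ 209 gives x ≤ 209 − 94 − 44 = 71.
So 50 < x ≤ 71; integers 51 through 71: 21 values.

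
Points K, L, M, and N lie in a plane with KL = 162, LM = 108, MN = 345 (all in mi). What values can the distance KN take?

75 ≤ KN ≤ 615 mi

The maximum is all hops collinear in one direction: 162 + 108 + 345 = 615.
The longest hop is 345; the others sum to 270. Folding the others back against it leaves at least 345 − 270 = 75.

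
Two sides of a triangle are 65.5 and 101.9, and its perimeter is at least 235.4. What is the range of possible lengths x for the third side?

Triangle inequality alone gives 36.4 < x < 167.4.
The perimeter condition gives x ≥ 235.4 − 65.5 − 101.9 = 68.0.
Intersecting the two: 68.0 ≤ x < 167.4.

68.0 ≤ x < 167.4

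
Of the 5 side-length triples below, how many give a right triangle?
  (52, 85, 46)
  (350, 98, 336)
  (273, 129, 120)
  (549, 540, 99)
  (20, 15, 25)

3

(52,85,46): 46²+52² = 4820 < 7225 = 85² → obtuse
(350,98,336): 98²+336² = 122500 = 350² → right
(273,129,120): 120+129 ≤ 273, not a triangle
(549,540,99): 99²+540² = 301401 = 549² → right
(20,15,25): 15²+20² = 625 = 25² → right
3 of the 5 are right.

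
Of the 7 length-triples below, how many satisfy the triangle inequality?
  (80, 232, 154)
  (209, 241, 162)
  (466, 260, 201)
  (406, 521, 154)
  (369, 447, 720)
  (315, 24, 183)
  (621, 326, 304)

(80,154,232): 80+154 > 232 → valid
(162,209,241): 162+209 > 241 → valid
(201,260,466): 201+260 ≤ 466 → not valid
(154,406,521): 154+406 > 521 → valid
(369,447,720): 369+447 > 720 → valid
(24,183,315): 24+183 ≤ 315 → not valid
(304,326,621): 304+326 > 621 → valid
5 of the 7 triples form a triangle.

5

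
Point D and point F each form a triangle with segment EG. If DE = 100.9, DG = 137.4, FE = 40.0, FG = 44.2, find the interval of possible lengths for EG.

36.5 < EG < 84.2

From triangle DEG: |100.9 − 137.4| < EG < 100.9 + 137.4, i.e. 36.5 < EG < 238.3.
From triangle FEG: 4.2 < EG < 84.2.
Both must hold, so EG lies in the intersection.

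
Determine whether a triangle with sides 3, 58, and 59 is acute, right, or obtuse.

obtuse

Compare the square of the longest side to the sum of squares of the other two: 3² + 58² = 3373 < 3481 = 59².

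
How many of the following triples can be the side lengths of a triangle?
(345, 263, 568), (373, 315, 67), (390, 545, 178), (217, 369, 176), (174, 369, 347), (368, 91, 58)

(263,345,568): 263+345 > 568 → valid
(67,315,373): 67+315 > 373 → valid
(178,390,545): 178+390 > 545 → valid
(176,217,369): 176+217 > 369 → valid
(174,347,369): 174+347 > 369 → valid
(58,91,368): 58+91 ≤ 368 → not valid
5 of the 6 triples form a triangle.

5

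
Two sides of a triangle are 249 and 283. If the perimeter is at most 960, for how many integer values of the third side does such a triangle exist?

Triangle inequality: 34 < x < 532. Perimeter ≤ 960 gives x ≤ 960 − 249 − 283 = 428.
So 34 < x ≤ 428; integers 35 through 428: 394 values.

394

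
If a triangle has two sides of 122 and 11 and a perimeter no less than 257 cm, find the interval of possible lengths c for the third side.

124 ≤ c < 133 cm

Triangle inequality alone gives 111 < c < 133.
The perimeter condition gives c ≥ 257 − 122 − 11 = 124.
Intersecting the two: 124 ≤ c < 133.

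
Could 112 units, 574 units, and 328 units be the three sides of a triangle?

No

The longest side is 574, but the other two sum to only 440.
440 < 574, so the triangle inequality fails.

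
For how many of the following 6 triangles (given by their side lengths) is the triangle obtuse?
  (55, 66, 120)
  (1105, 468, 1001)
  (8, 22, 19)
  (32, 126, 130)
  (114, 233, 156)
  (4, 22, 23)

4

(55,66,120): 55²+66² = 7381 < 14400 = 120² → obtuse
(1105,468,1001): 468²+1001² = 1221025 = 1105² → right
(8,22,19): 8²+19² = 425 < 484 = 22² → obtuse
(32,126,130): 32²+126² = 16900 = 130² → right
(114,233,156): 114²+156² = 37332 < 54289 = 233² → obtuse
(4,22,23): 4²+22² = 500 < 529 = 23² → obtuse
4 of the 6 are obtuse.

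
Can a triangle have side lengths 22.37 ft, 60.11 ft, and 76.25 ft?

The longest side is 76.25, and the other two sum to 82.48.
Since 82.48 > 76.25, the triangle inequality holds.

Yes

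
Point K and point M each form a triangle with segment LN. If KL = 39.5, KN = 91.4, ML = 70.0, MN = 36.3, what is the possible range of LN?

51.9 < LN < 106.3

From triangle KLN: |39.5 − 91.4| < LN < 39.5 + 91.4, i.e. 51.9 < LN < 130.9.
From triangle MLN: 33.7 < LN < 106.3.
Both must hold, so LN lies in the intersection.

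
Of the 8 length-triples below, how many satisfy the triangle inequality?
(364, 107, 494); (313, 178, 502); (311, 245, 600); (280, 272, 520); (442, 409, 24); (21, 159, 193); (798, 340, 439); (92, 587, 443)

1

(107,364,494): 107+364 ≤ 494 → not valid
(178,313,502): 178+313 ≤ 502 → not valid
(245,311,600): 245+311 ≤ 600 → not valid
(272,280,520): 272+280 > 520 → valid
(24,409,442): 24+409 ≤ 442 → not valid
(21,159,193): 21+159 ≤ 193 → not valid
(340,439,798): 340+439 ≤ 798 → not valid
(92,443,587): 92+443 ≤ 587 → not valid
1 of the 8 triples forms a triangle.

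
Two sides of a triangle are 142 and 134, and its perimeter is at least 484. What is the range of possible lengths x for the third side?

208 ≤ x < 276

Triangle inequality alone gives 8 < x < 276.
The perimeter condition gives x ≥ 484 − 142 − 134 = 208.
Intersecting the two: 208 ≤ x < 276.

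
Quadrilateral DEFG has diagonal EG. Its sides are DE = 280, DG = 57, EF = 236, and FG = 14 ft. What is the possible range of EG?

From triangle DEG: |280 − 57| < EG < 280 + 57, i.e. 223 < EG < 337.
From triangle FEG: 222 < EG < 250.
Both must hold, so EG lies in the intersection.

223 < EG < 250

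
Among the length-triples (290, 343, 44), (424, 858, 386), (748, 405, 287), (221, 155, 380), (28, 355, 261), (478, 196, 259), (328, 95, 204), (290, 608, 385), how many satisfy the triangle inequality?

(44,290,343): 44+290 ≤ 343 → not valid
(386,424,858): 386+424 ≤ 858 → not valid
(287,405,748): 287+405 ≤ 748 → not valid
(155,221,380): 155+221 ≤ 380 → not valid
(28,261,355): 28+261 ≤ 355 → not valid
(196,259,478): 196+259 ≤ 478 → not valid
(95,204,328): 95+204 ≤ 328 → not valid
(290,385,608): 290+385 > 608 → valid
1 of the 8 triples forms a triangle.

1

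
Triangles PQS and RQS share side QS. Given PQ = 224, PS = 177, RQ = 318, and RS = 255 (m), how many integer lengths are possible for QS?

337

From triangle PQS: 47 < QS < 401.
From triangle RQS: 63 < QS < 573.
Intersection: 63 < QS < 401, so integers 64 through 400: 337 values.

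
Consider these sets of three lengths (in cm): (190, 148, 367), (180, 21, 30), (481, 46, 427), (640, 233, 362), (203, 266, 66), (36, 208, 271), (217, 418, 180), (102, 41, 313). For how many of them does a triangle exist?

1

(148,190,367): 148+190 ≤ 367 → not valid
(21,30,180): 21+30 ≤ 180 → not valid
(46,427,481): 46+427 ≤ 481 → not valid
(233,362,640): 233+362 ≤ 640 → not valid
(66,203,266): 66+203 > 266 → valid
(36,208,271): 36+208 ≤ 271 → not valid
(180,217,418): 180+217 ≤ 418 → not valid
(41,102,313): 41+102 ≤ 313 → not valid
1 of the 8 triples forms a triangle.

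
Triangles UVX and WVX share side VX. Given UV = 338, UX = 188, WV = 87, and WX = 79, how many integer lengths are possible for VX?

15

From triangle UVX: 150 < VX < 526.
From triangle WVX: 8 < VX < 166.
Intersection: 150 < VX < 166, so integers 151 through 165: 15 values.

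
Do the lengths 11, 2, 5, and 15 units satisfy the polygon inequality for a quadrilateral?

Yes

A quadrilateral exists iff every side is shorter than the sum of the others — equivalently, the longest side is less than the sum of the rest.
Longest side 15 < 18 (sum of the remaining 3), so yes.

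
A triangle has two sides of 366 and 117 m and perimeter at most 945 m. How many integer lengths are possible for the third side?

213

Triangle inequality: 249 < x < 483. Perimeter ≤ 945 gives x ≤ 945 − 366 − 117 = 462.
So 249 < x ≤ 462; integers 250 through 462: 213 values.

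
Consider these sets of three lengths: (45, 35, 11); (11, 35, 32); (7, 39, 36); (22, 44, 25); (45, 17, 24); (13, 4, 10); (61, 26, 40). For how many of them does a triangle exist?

(11,35,45): 11+35 > 45 → valid
(11,32,35): 11+32 > 35 → valid
(7,36,39): 7+36 > 39 → valid
(22,25,44): 22+25 > 44 → valid
(17,24,45): 17+24 ≤ 45 → not valid
(4,10,13): 4+10 > 13 → valid
(26,40,61): 26+40 > 61 → valid
6 of the 7 triples form a triangle.

6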